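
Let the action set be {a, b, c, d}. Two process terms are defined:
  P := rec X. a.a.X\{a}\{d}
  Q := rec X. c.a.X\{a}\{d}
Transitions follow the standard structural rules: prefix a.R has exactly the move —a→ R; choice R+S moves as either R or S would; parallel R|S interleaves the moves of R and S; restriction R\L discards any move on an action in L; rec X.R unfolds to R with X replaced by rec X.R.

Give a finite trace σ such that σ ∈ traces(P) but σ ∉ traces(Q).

a

P's transition system — 3 states:
  m0 = rec X. a.a.X\{a}\{d} → --a--▸ m1
  m1 = a.(rec X. a.a.X\{a}\{d})\{a}\{d} → --a--▸ m2
  m2 = (rec X. a.a.X\{a}\{d})\{a}\{d} → (no moves)
Q's transition system — 4 states:
  n0 = rec X. c.a.X\{a}\{d} → --c--▸ n1
  n1 = a.(rec X. c.a.X\{a}\{d})\{a}\{d} → --a--▸ n2
  n2 = (rec X. c.a.X\{a}\{d})\{a}\{d} → --c--▸ n3
  n3 = (a.(rec X. c.a.X\{a}\{d})\{a}\{d})\{a}\{d} → (no moves)
Run σ = ⟨a⟩ on P: start {m0}
  after a @ step 1: {m1}
  P completes σ.
Run σ = ⟨a⟩ on Q: start {n0}
  after a @ step 1: ∅ (Q stuck)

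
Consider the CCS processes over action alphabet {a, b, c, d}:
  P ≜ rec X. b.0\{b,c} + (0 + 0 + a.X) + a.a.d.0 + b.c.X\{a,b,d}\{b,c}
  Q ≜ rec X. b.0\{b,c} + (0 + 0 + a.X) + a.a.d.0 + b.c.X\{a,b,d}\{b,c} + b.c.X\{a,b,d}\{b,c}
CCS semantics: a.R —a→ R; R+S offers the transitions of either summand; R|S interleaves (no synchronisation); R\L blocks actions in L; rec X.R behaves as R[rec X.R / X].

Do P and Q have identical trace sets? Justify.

traces(P) = traces(Q)

P's transition system — 7 states:
  p0 = rec X. b.0\{b,c} + (0 + 0 + a.X) + a.a.d.0 + b.c.X\{a,b,d}\{b,c} :: --a--▸ p0, --a--▸ p1, --b--▸ p2, --b--▸ p3
  p1 = a.d.0 :: --a--▸ p4
  p2 = 0\{b,c} :: (no moves)
  p3 = c.(rec X. b.0\{b,c} + (0 + 0 + a.X) + a.a.d.0 + b.c.X\{a,b,d}\{b,c})\{a,b,d}\{b,c} :: --c--▸ p5
  p4 = d.0 :: --d--▸ p6
  p5 = (rec X. b.0\{b,c} + (0 + 0 + a.X) + a.a.d.0 + b.c.X\{a,b,d}\{b,c})\{a,b,d}\{b,c} :: (no moves)
  p6 = 0 :: (no moves)
Q's transition system — 7 states:
  q0 = rec X. b.0\{b,c} + (0 + 0 + a.X) + a.a.d.0 + b.c.X\{a,b,d}\{b,c} + b.c.X\{a,b,d}\{b,c} :: --a--▸ q0, --a--▸ q1, --b--▸ q2, --b--▸ q3
  q1 = a.d.0 :: --a--▸ q4
  q2 = 0\{b,c} :: (no moves)
  q3 = c.(rec X. b.0\{b,c} + (0 + 0 + a.X) + a.a.d.0 + b.c.X\{a,b,d}\{b,c} + b.c.X\{a,b,d}\{b,c})\{a,b,d}\{b,c} :: --c--▸ q5
  q4 = d.0 :: --d--▸ q6
  q5 = (rec X. b.0\{b,c} + (0 + 0 + a.X) + a.a.d.0 + b.c.X\{a,b,d}\{b,c} + b.c.X\{a,b,d}\{b,c})\{a,b,d}\{b,c} :: (no moves)
  q6 = 0 :: (no moves)
Bisimilarity quotient blocks:
  B0 = {p0, q0}
  B1 = {p3, q3}
  B2 = {p2, p5, p6, q2, q5, q6}
  B3 = {p1, q1}
  B4 = {p4, q4}
p0 ∈ B0, q0 ∈ B0 → same block
Bisimilar ⇒ trace-equivalent.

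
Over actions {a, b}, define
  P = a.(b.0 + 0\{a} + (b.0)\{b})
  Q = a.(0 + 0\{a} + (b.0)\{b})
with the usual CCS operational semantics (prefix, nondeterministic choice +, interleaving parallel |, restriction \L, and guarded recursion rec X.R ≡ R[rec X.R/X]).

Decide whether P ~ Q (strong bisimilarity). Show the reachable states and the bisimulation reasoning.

P ≁ Q

P's transition system — 3 states:
  p0 = a.(b.0 + 0\{a} + (b.0)\{b}) ⊢ --a--▸ p1
  p1 = b.0 + 0\{a} + (b.0)\{b} ⊢ --b--▸ p2
  p2 = 0 ⊢ (no moves)
Q's transition system — 2 states:
  q0 = a.(0 + 0\{a} + (b.0)\{b}) ⊢ --a--▸ q1
  q1 = 0 + 0\{a} + (b.0)\{b} ⊢ (no moves)
Partition-refinement fixed point:
  B0 = {p0}
  B1 = {p1}
  B2 = {p2, q1}
  B3 = {q0}
p0 ∈ B0, q0 ∈ B3 → different blocks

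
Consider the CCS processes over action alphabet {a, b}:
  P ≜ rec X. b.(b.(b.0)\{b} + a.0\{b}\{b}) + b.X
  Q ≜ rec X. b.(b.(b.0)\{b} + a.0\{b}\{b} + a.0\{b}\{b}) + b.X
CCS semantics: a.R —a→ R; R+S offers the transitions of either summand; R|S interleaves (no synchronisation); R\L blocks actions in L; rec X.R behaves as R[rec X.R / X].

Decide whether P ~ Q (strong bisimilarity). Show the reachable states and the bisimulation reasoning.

LTS(P): 4 reachable states
  m0 = rec X. b.(b.(b.0)\{b} + a.0\{b}\{b}) + b.X ⊢ =b=> m0, =b=> m1
  m1 = b.(b.0)\{b} + a.0\{b}\{b} ⊢ =a=> m2, =b=> m3
  m2 = 0\{b}\{b} ⊢ ·
  m3 = (b.0)\{b} ⊢ ·
LTS(Q): 4 reachable states
  n0 = rec X. b.(b.(b.0)\{b} + a.0\{b}\{b} + a.0\{b}\{b}) + b.X ⊢ =b=> n0, =b=> n1
  n1 = b.(b.0)\{b} + a.0\{b}\{b} + a.0\{b}\{b} ⊢ =a=> n2, =b=> n3
  n2 = 0\{b}\{b} ⊢ ·
  n3 = (b.0)\{b} ⊢ ·
Coarsest stable partition (strong bisimilarity classes):
  B0 = {m0, n0}
  B1 = {m1, n1}
  B2 = {m2, m3, n2, n3}
m0 ∈ B0, n0 ∈ B0 → same block

YES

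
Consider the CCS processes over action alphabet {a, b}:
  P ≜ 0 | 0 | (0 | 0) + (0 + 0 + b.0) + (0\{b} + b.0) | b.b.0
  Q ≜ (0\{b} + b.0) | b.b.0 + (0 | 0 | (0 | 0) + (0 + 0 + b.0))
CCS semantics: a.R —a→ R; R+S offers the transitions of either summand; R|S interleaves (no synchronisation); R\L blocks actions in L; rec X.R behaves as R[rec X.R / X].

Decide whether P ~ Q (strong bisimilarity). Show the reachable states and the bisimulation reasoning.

LTS(P): 7 reachable states
  p0 = 0 | 0 | (0 | 0) + (0 + 0 + b.0) + (0\{b} + b.0) | b.b.0 :: ··b··> p1, ··b··> p2, ··b··> p3
  p1 = (0\{b} + b.0) | b.0 :: ··b··> p4, ··b··> p5
  p2 = 0 :: stopped
  p3 = 0 | b.b.0 :: ··b··> p5
  p4 = (0\{b} + b.0) | 0 :: ··b··> p6
  p5 = 0 | b.0 :: ··b··> p6
  p6 = 0 | 0 :: stopped
LTS(Q): 7 reachable states
  q0 = (0\{b} + b.0) | b.b.0 + (0 | 0 | (0 | 0) + (0 + 0 + b.0)) :: ··b··> q1, ··b··> q2, ··b··> q3
  q1 = (0\{b} + b.0) | b.0 :: ··b··> q4, ··b··> q5
  q2 = 0 :: stopped
  q3 = 0 | b.b.0 :: ··b··> q5
  q4 = (0\{b} + b.0) | 0 :: ··b··> q6
  q5 = 0 | b.0 :: ··b··> q6
  q6 = 0 | 0 :: stopped
Bisimilarity quotient blocks:
  B0 = {p0, q0}
  B1 = {p1, p3, q1, q3}
  B2 = {p4, p5, q4, q5}
  B3 = {p2, p6, q2, q6}
p0 ∈ B0, q0 ∈ B0 → same block

YES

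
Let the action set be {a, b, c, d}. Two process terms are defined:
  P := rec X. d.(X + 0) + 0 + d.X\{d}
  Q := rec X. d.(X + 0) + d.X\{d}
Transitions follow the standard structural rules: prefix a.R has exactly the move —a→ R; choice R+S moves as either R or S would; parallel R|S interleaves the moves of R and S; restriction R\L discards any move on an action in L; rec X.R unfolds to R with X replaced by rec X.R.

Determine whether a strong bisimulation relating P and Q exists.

LTS(P): 3 reachable states
  m0 = rec X. d.(X + 0) + 0 + d.X\{d} → -d-> m1, -d-> m2
  m1 = (rec X. d.(X + 0) + 0 + d.X\{d}) + 0 → -d-> m1, -d-> m2
  m2 = (rec X. d.(X + 0) + 0 + d.X\{d})\{d} → (no moves)
LTS(Q): 3 reachable states
  n0 = rec X. d.(X + 0) + d.X\{d} → -d-> n1, -d-> n2
  n1 = (rec X. d.(X + 0) + d.X\{d}) + 0 → -d-> n1, -d-> n2
  n2 = (rec X. d.(X + 0) + d.X\{d})\{d} → (no moves)
Partition-refinement fixed point:
  B0 = {m0, m1, n0, n1}
  B1 = {m2, n2}
m0 ∈ B0, n0 ∈ B0 → same block

P ~ Q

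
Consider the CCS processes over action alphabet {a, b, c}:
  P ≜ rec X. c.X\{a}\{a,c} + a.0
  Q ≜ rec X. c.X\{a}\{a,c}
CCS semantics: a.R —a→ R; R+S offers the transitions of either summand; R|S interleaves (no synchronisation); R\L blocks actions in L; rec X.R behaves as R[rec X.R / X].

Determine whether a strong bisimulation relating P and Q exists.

NO

LTS(P): 3 reachable states
  u0 = rec X. c.X\{a}\{a,c} + a.0 has moves --a--▸ u1, --c--▸ u2
  u1 = 0 has moves ∅
  u2 = (rec X. c.X\{a}\{a,c} + a.0)\{a}\{a,c} has moves ∅
LTS(Q): 2 reachable states
  v0 = rec X. c.X\{a}\{a,c} has moves --c--▸ v1
  v1 = (rec X. c.X\{a}\{a,c})\{a}\{a,c} has moves ∅
Bisimilarity quotient blocks:
  B0 = {u0}
  B1 = {u1, u2, v1}
  B2 = {v0}
u0 ∈ B0, v0 ∈ B2 → different blocks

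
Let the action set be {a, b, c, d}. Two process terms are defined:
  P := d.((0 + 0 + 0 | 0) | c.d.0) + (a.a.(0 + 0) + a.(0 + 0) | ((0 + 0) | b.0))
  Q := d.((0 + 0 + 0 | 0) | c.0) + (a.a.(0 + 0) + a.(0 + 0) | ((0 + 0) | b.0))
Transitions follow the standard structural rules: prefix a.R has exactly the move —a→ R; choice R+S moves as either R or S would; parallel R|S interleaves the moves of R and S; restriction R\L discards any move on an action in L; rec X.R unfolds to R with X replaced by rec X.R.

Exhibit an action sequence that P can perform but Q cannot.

dcd

Reachable graph of P (9 states):
  u0 = d.((0 + 0 + 0 | 0) | c.d.0) + (a.a.(0 + 0) + a.(0 + 0) | ((0 + 0) | b.0)) ⊢ —a→ u1, —a→ u2, —b→ u3, —d→ u4
  u1 = (0 + 0) | ((0 + 0) | b.0) ⊢ —b→ u5
  u2 = a.(0 + 0) ⊢ —a→ u6
  u3 = a.(0 + 0) | ((0 + 0) | 0) ⊢ —a→ u5
  u4 = (0 + 0 + 0 | 0) | c.d.0 ⊢ —c→ u7
  u5 = (0 + 0) | ((0 + 0) | 0) ⊢ stopped
  u6 = 0 + 0 ⊢ stopped
  u7 = (0 + 0 + 0 | 0) | d.0 ⊢ —d→ u8
  u8 = (0 + 0 + 0 | 0) | 0 ⊢ stopped
Reachable graph of Q (8 states):
  v0 = d.((0 + 0 + 0 | 0) | c.0) + (a.a.(0 + 0) + a.(0 + 0) | ((0 + 0) | b.0)) ⊢ —a→ v1, —a→ v2, —b→ v3, —d→ v4
  v1 = (0 + 0) | ((0 + 0) | b.0) ⊢ —b→ v5
  v2 = a.(0 + 0) ⊢ —a→ v6
  v3 = a.(0 + 0) | ((0 + 0) | 0) ⊢ —a→ v5
  v4 = (0 + 0 + 0 | 0) | c.0 ⊢ —c→ v7
  v5 = (0 + 0) | ((0 + 0) | 0) ⊢ stopped
  v6 = 0 + 0 ⊢ stopped
  v7 = (0 + 0 + 0 | 0) | 0 ⊢ stopped
Run σ = ⟨dcd⟩ on P: start {u0}
  after d @ step 1: {u4}
  after c @ step 2: {u7}
  after d @ step 3: {u8}
  P completes σ.
Run σ = ⟨dcd⟩ on Q: start {v0}
  after d @ step 1: {v4}
  after c @ step 2: {v7}
  after d @ step 3: no successor for Q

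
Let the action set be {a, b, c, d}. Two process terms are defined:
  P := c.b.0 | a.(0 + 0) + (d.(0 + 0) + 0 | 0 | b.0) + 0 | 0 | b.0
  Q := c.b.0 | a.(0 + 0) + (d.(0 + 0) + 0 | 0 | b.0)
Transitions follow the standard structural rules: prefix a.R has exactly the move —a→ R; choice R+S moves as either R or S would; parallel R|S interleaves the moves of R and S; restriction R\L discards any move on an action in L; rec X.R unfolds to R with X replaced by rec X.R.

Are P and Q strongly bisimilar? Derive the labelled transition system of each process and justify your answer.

Reachable graph of P (8 states):
  u0 = c.b.0 | a.(0 + 0) + (d.(0 + 0) + 0 | 0 | b.0) + 0 | 0 | b.0 | ··a··> u1, ··b··> u2, ··c··> u3, ··d··> u4
  u1 = c.b.0 | (0 + 0) | ··c··> u5
  u2 = 0 | 0 | 0 | ∅
  u3 = b.0 | a.(0 + 0) | ··a··> u5, ··b··> u6
  u4 = 0 + 0 | ∅
  u5 = b.0 | (0 + 0) | ··b··> u7
  u6 = 0 | a.(0 + 0) | ··a··> u7
  u7 = 0 | (0 + 0) | ∅
Reachable graph of Q (8 states):
  v0 = c.b.0 | a.(0 + 0) + (d.(0 + 0) + 0 | 0 | b.0) | ··a··> v1, ··b··> v2, ··c··> v3, ··d··> v4
  v1 = c.b.0 | (0 + 0) | ··c··> v5
  v2 = 0 | 0 | 0 | ∅
  v3 = b.0 | a.(0 + 0) | ··a··> v5, ··b··> v6
  v4 = 0 + 0 | ∅
  v5 = b.0 | (0 + 0) | ··b··> v7
  v6 = 0 | a.(0 + 0) | ··a··> v7
  v7 = 0 | (0 + 0) | ∅
Partition-refinement fixed point:
  B0 = {u0, v0}
  B1 = {u3, v3}
  B2 = {u5, v5}
  B3 = {u2, u4, u7, v2, v4, v7}
  B4 = {u6, v6}
  B5 = {u1, v1}
u0 ∈ B0, v0 ∈ B0 → same block

P ~ Q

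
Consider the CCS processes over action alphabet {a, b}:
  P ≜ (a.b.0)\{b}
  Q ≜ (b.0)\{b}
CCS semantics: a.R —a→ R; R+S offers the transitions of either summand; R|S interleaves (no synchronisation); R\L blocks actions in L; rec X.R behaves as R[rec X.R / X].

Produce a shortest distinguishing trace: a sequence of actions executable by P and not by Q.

a

LTS(P): 2 reachable states
  u0 = (a.b.0)\{b} → ··a··> u1
  u1 = (b.0)\{b} → deadlocked
LTS(Q): 1 reachable states
  v0 = (b.0)\{b} → deadlocked
Trace ⟨a⟩ through P, begin at {u0}:
  after a @ step 1: {u1}
  P completes σ.
Trace ⟨a⟩ through Q, begin at {v0}:
  after a @ step 1: ∅  — Q cannot continue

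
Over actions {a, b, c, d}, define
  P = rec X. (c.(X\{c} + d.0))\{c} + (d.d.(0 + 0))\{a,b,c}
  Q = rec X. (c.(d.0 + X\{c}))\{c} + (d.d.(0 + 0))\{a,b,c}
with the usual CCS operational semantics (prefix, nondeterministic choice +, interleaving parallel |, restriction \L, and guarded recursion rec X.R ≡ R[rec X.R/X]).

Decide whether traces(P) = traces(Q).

LTS(P): 3 reachable states
  s0 = rec X. (c.(X\{c} + d.0))\{c} + (d.d.(0 + 0))\{a,b,c} :: =d=> s1
  s1 = (d.(0 + 0))\{a,b,c} :: =d=> s2
  s2 = (0 + 0)\{a,b,c} :: ·
LTS(Q): 3 reachable states
  t0 = rec X. (c.(d.0 + X\{c}))\{c} + (d.d.(0 + 0))\{a,b,c} :: =d=> t1
  t1 = (d.(0 + 0))\{a,b,c} :: =d=> t2
  t2 = (0 + 0)\{a,b,c} :: ·
Partition-refinement fixed point:
  B0 = {s0, t0}
  B1 = {s1, t1}
  B2 = {s2, t2}
s0 ∈ B0, t0 ∈ B0 → same block
Bisimilar ⇒ trace-equivalent.

YES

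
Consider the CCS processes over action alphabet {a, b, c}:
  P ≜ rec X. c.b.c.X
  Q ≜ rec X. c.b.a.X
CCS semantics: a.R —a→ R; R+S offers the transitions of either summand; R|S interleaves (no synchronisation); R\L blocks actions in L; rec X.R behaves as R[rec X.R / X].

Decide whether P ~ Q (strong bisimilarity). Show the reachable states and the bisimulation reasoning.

not bisimilar

Reachable graph of P (3 states):
  u0 = rec X. c.b.c.X → =c=> u1
  u1 = b.c.(rec X. c.b.c.X) → =b=> u2
  u2 = c.(rec X. c.b.c.X) → =c=> u0
Reachable graph of Q (3 states):
  v0 = rec X. c.b.a.X → =c=> v1
  v1 = b.a.(rec X. c.b.a.X) → =b=> v2
  v2 = a.(rec X. c.b.a.X) → =a=> v0
Coarsest stable partition (strong bisimilarity classes):
  B0 = {u0}
  B1 = {u1}
  B2 = {u2}
  B3 = {v0}
  B4 = {v1}
  B5 = {v2}
u0 ∈ B0, v0 ∈ B3 → different blocks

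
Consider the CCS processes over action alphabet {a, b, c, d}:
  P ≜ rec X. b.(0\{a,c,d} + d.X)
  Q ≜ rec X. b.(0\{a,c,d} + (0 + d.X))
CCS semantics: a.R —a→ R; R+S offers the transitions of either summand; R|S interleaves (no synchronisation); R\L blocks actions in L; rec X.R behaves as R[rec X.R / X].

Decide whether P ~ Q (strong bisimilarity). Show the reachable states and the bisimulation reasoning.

Reachable graph of P (2 states):
  s0 = rec X. b.(0\{a,c,d} + d.X) ⊢ -b-> s1
  s1 = 0\{a,c,d} + d.(rec X. b.(0\{a,c,d} + d.X)) ⊢ -d-> s0
Reachable graph of Q (2 states):
  t0 = rec X. b.(0\{a,c,d} + (0 + d.X)) ⊢ -b-> t1
  t1 = 0\{a,c,d} + (0 + d.(rec X. b.(0\{a,c,d} + (0 + d.X)))) ⊢ -d-> t0
Coarsest stable partition (strong bisimilarity classes):
  B0 = {s0, t0}
  B1 = {s1, t1}
s0 ∈ B0, t0 ∈ B0 → same block

bisimilar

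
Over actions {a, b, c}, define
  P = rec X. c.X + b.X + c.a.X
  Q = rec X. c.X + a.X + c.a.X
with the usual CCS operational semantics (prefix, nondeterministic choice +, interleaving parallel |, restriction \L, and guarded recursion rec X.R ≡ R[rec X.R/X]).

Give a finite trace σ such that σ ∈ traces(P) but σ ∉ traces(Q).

b

LTS(P): 2 reachable states
  m0 = rec X. c.X + b.X + c.a.X :: =b=> m0, =c=> m0, =c=> m1
  m1 = a.(rec X. c.X + b.X + c.a.X) :: =a=> m0
LTS(Q): 2 reachable states
  n0 = rec X. c.X + a.X + c.a.X :: =a=> n0, =c=> n0, =c=> n1
  n1 = a.(rec X. c.X + a.X + c.a.X) :: =a=> n0
Run σ = ⟨b⟩ on P: start {m0}
  step 1 (b): {m0}
  P completes σ.
Run σ = ⟨b⟩ on Q: start {n0}
  step 1 (b): ∅  — Q cannot continue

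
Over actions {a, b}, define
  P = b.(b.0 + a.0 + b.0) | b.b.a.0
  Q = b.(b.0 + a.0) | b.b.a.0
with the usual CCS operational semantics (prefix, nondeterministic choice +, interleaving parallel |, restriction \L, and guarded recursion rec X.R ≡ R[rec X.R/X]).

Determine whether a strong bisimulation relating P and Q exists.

LTS(P): 12 reachable states
  u0 = b.(b.0 + a.0 + b.0) | b.b.a.0 :: -b-> u1, -b-> u2
  u1 = (b.0 + a.0 + b.0) | b.b.a.0 :: -a-> u3, -b-> u3, -b-> u4
  u2 = b.(b.0 + a.0 + b.0) | b.a.0 :: -b-> u4, -b-> u5
  u3 = 0 | b.b.a.0 :: -b-> u6
  u4 = (b.0 + a.0 + b.0) | b.a.0 :: -a-> u6, -b-> u6, -b-> u7
  u5 = b.(b.0 + a.0 + b.0) | a.0 :: -a-> u8, -b-> u7
  u6 = 0 | b.a.0 :: -b-> u9
  u7 = (b.0 + a.0 + b.0) | a.0 :: -a-> u10, -a-> u9, -b-> u9
  u8 = b.(b.0 + a.0 + b.0) | 0 :: -b-> u10
  u9 = 0 | a.0 :: -a-> u11
  u10 = (b.0 + a.0 + b.0) | 0 :: -a-> u11, -b-> u11
  u11 = 0 | 0 :: ∅
LTS(Q): 12 reachable states
  v0 = b.(b.0 + a.0) | b.b.a.0 :: -b-> v1, -b-> v2
  v1 = (b.0 + a.0) | b.b.a.0 :: -a-> v3, -b-> v3, -b-> v4
  v2 = b.(b.0 + a.0) | b.a.0 :: -b-> v4, -b-> v5
  v3 = 0 | b.b.a.0 :: -b-> v6
  v4 = (b.0 + a.0) | b.a.0 :: -a-> v6, -b-> v6, -b-> v7
  v5 = b.(b.0 + a.0) | a.0 :: -a-> v8, -b-> v7
  v6 = 0 | b.a.0 :: -b-> v9
  v7 = (b.0 + a.0) | a.0 :: -a-> v10, -a-> v9, -b-> v9
  v8 = b.(b.0 + a.0) | 0 :: -b-> v10
  v9 = 0 | a.0 :: -a-> v11
  v10 = (b.0 + a.0) | 0 :: -a-> v11, -b-> v11
  v11 = 0 | 0 :: ∅
Partition-refinement fixed point:
  B0 = {u0, v0}
  B1 = {u2, v2}
  B2 = {u5, v5}
  B3 = {u7, v7}
  B4 = {u10, v10}
  B5 = {u11, v11}
  B6 = {u9, v9}
  B7 = {u8, v8}
  B8 = {u4, v4}
  B9 = {u6, v6}
  B10 = {u1, v1}
  B11 = {u3, v3}
u0 ∈ B0, v0 ∈ B0 → same block

YES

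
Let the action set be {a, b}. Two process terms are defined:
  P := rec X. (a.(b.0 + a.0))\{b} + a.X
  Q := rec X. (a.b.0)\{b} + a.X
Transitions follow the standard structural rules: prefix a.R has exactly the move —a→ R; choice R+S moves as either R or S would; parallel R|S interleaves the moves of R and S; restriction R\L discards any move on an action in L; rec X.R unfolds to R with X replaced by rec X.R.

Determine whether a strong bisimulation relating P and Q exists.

P's transition system — 3 states:
  s0 = rec X. (a.(b.0 + a.0))\{b} + a.X | —a→ s0, —a→ s1
  s1 = (b.0 + a.0)\{b} | —a→ s2
  s2 = 0\{b} | ·
Q's transition system — 2 states:
  t0 = rec X. (a.b.0)\{b} + a.X | —a→ t0, —a→ t1
  t1 = (b.0)\{b} | ·
Coarsest stable partition (strong bisimilarity classes):
  B0 = {s0}
  B1 = {s1}
  B2 = {s2, t1}
  B3 = {t0}
s0 ∈ B0, t0 ∈ B3 → different blocks

not bisimilar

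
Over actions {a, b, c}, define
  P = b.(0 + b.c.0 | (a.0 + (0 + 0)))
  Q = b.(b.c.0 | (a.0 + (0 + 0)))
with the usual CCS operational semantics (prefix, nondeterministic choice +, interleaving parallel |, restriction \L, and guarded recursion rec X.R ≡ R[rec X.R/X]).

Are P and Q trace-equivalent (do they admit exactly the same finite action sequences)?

YES

P's transition system — 7 states:
  s0 = b.(0 + b.c.0 | (a.0 + (0 + 0))) | =b=> s1
  s1 = 0 + b.c.0 | (a.0 + (0 + 0)) | =a=> s2, =b=> s3
  s2 = b.c.0 | 0 | =b=> s4
  s3 = c.0 | (a.0 + (0 + 0)) | =a=> s4, =c=> s5
  s4 = c.0 | 0 | =c=> s6
  s5 = 0 | (a.0 + (0 + 0)) | =a=> s6
  s6 = 0 | 0 | (no moves)
Q's transition system — 7 states:
  t0 = b.(b.c.0 | (a.0 + (0 + 0))) | =b=> t1
  t1 = b.c.0 | (a.0 + (0 + 0)) | =a=> t2, =b=> t3
  t2 = b.c.0 | 0 | =b=> t4
  t3 = c.0 | (a.0 + (0 + 0)) | =a=> t4, =c=> t5
  t4 = c.0 | 0 | =c=> t6
  t5 = 0 | (a.0 + (0 + 0)) | =a=> t6
  t6 = 0 | 0 | (no moves)
Bisimilarity quotient blocks:
  B0 = {s0, t0}
  B1 = {s1, t1}
  B2 = {s3, t3}
  B3 = {s4, t4}
  B4 = {s6, t6}
  B5 = {s5, t5}
  B6 = {s2, t2}
s0 ∈ B0, t0 ∈ B0 → same block
Bisimilar ⇒ trace-equivalent.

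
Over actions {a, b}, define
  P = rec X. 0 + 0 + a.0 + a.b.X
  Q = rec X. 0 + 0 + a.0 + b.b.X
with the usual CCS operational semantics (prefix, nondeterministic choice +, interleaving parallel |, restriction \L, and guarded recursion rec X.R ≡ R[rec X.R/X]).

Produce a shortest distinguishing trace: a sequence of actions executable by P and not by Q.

ab

LTS(P): 3 reachable states
  m0 = rec X. 0 + 0 + a.0 + a.b.X has moves --a--▸ m1, --a--▸ m2
  m1 = 0 has moves (no moves)
  m2 = b.(rec X. 0 + 0 + a.0 + a.b.X) has moves --b--▸ m0
LTS(Q): 3 reachable states
  n0 = rec X. 0 + 0 + a.0 + b.b.X has moves --a--▸ n1, --b--▸ n2
  n1 = 0 has moves (no moves)
  n2 = b.(rec X. 0 + 0 + a.0 + b.b.X) has moves --b--▸ n0
Trace ⟨ab⟩ through P, begin at {m0}:
  [1] a ⇒ {m1, m2}
  [2] b ⇒ {m0}
  — P admits the full trace.
Trace ⟨ab⟩ through Q, begin at {n0}:
  [1] a ⇒ {n1}
  [2] b ⇒ ∅ (Q stuck)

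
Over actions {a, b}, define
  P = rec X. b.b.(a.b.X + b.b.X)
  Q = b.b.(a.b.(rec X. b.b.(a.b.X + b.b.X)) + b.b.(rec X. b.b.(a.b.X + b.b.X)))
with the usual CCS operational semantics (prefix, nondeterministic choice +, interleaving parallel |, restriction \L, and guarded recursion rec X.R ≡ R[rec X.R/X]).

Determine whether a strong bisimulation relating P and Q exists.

P's transition system — 4 states:
  m0 = rec X. b.b.(a.b.X + b.b.X) has moves --b--▸ m1
  m1 = b.(a.b.(rec X. b.b.(a.b.X + b.b.X)) + b.b.(rec X. b.b.(a.b.X + b.b.X))) has moves --b--▸ m2
  m2 = a.b.(rec X. b.b.(a.b.X + b.b.X)) + b.b.(rec X. b.b.(a.b.X + b.b.X)) has moves --a--▸ m3, --b--▸ m3
  m3 = b.(rec X. b.b.(a.b.X + b.b.X)) has moves --b--▸ m0
Q's transition system — 5 states:
  n0 = b.b.(a.b.(rec X. b.b.(a.b.X + b.b.X)) + b.b.(rec X. b.b.(a.b.X + b.b.X))) has moves --b--▸ n1
  n1 = b.(a.b.(rec X. b.b.(a.b.X + b.b.X)) + b.b.(rec X. b.b.(a.b.X + b.b.X))) has moves --b--▸ n2
  n2 = a.b.(rec X. b.b.(a.b.X + b.b.X)) + b.b.(rec X. b.b.(a.b.X + b.b.X)) has moves --a--▸ n3, --b--▸ n3
  n3 = b.(rec X. b.b.(a.b.X + b.b.X)) has moves --b--▸ n4
  n4 = rec X. b.b.(a.b.X + b.b.X) has moves --b--▸ n1
Coarsest stable partition (strong bisimilarity classes):
  B0 = {m0, n0, n4}
  B1 = {m1, n1}
  B2 = {m2, n2}
  B3 = {m3, n3}
m0 ∈ B0, n0 ∈ B0 → same block

YES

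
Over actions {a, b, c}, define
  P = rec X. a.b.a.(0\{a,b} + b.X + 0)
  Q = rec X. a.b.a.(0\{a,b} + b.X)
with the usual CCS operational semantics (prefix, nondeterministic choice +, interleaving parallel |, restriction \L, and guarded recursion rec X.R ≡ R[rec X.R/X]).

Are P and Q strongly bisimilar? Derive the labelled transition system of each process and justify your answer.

bisimilar

Reachable graph of P (4 states):
  u0 = rec X. a.b.a.(0\{a,b} + b.X + 0) → -a-> u1
  u1 = b.a.(0\{a,b} + b.(rec X. a.b.a.(0\{a,b} + b.X + 0)) + 0) → -b-> u2
  u2 = a.(0\{a,b} + b.(rec X. a.b.a.(0\{a,b} + b.X + 0)) + 0) → -a-> u3
  u3 = 0\{a,b} + b.(rec X. a.b.a.(0\{a,b} + b.X + 0)) + 0 → -b-> u0
Reachable graph of Q (4 states):
  v0 = rec X. a.b.a.(0\{a,b} + b.X) → -a-> v1
  v1 = b.a.(0\{a,b} + b.(rec X. a.b.a.(0\{a,b} + b.X))) → -b-> v2
  v2 = a.(0\{a,b} + b.(rec X. a.b.a.(0\{a,b} + b.X))) → -a-> v3
  v3 = 0\{a,b} + b.(rec X. a.b.a.(0\{a,b} + b.X)) → -b-> v0
Partition-refinement fixed point:
  B0 = {u0, u2, v0, v2}
  B1 = {u1, u3, v1, v3}
u0 ∈ B0, v0 ∈ B0 → same block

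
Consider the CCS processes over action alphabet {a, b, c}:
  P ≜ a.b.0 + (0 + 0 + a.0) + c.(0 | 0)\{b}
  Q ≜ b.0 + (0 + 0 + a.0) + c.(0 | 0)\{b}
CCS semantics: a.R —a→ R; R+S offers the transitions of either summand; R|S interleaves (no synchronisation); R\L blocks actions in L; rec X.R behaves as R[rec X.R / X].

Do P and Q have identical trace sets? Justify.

trace-distinct — witness ⟨ab⟩

P's transition system — 4 states:
  u0 = a.b.0 + (0 + 0 + a.0) + c.(0 | 0)\{b} ⊢ ··a··> u1, ··a··> u2, ··c··> u3
  u1 = 0 ⊢ ·
  u2 = b.0 ⊢ ··b··> u1
  u3 = (0 | 0)\{b} ⊢ ·
Q's transition system — 3 states:
  v0 = b.0 + (0 + 0 + a.0) + c.(0 | 0)\{b} ⊢ ··a··> v1, ··b··> v1, ··c··> v2
  v1 = 0 ⊢ ·
  v2 = (0 | 0)\{b} ⊢ ·
Executing ab from P (initial set {u0}):
  after a @ step 1: {u1, u2}
  after b @ step 2: {u1}
  P completes σ.
Executing ab from Q (initial set {v0}):
  after a @ step 1: {v1}
  after b @ step 2: ∅  — Q cannot continue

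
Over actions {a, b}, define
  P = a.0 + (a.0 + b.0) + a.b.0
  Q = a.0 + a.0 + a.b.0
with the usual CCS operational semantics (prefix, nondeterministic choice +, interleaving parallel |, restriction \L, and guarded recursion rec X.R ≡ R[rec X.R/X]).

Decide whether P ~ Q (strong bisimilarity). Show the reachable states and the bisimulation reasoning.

NO

Reachable graph of P (3 states):
  s0 = a.0 + (a.0 + b.0) + a.b.0 | —a→ s1, —a→ s2, —b→ s1
  s1 = 0 | deadlocked
  s2 = b.0 | —b→ s1
Reachable graph of Q (3 states):
  t0 = a.0 + a.0 + a.b.0 | —a→ t1, —a→ t2
  t1 = 0 | deadlocked
  t2 = b.0 | —b→ t1
Coarsest stable partition (strong bisimilarity classes):
  B0 = {s0}
  B1 = {s1, t1}
  B2 = {s2, t2}
  B3 = {t0}
s0 ∈ B0, t0 ∈ B3 → different blocks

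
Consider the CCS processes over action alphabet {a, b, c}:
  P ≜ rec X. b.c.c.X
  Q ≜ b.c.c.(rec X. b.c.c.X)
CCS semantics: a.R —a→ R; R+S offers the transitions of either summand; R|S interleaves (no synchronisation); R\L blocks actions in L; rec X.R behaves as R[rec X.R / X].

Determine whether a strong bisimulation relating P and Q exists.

YES

LTS(P): 3 reachable states
  u0 = rec X. b.c.c.X has moves =b=> u1
  u1 = c.c.(rec X. b.c.c.X) has moves =c=> u2
  u2 = c.(rec X. b.c.c.X) has moves =c=> u0
LTS(Q): 4 reachable states
  v0 = b.c.c.(rec X. b.c.c.X) has moves =b=> v1
  v1 = c.c.(rec X. b.c.c.X) has moves =c=> v2
  v2 = c.(rec X. b.c.c.X) has moves =c=> v3
  v3 = rec X. b.c.c.X has moves =b=> v1
Bisimilarity quotient blocks:
  B0 = {u0, v0, v3}
  B1 = {u1, v1}
  B2 = {u2, v2}
u0 ∈ B0, v0 ∈ B0 → same block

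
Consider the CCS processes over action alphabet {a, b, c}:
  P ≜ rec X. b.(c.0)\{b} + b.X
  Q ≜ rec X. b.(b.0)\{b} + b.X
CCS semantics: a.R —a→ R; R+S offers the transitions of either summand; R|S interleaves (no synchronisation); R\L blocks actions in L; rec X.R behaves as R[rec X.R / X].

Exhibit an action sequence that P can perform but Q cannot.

bc

LTS(P): 3 reachable states
  p0 = rec X. b.(c.0)\{b} + b.X → =b=> p0, =b=> p1
  p1 = (c.0)\{b} → =c=> p2
  p2 = 0\{b} → ∅
LTS(Q): 2 reachable states
  q0 = rec X. b.(b.0)\{b} + b.X → =b=> q0, =b=> q1
  q1 = (b.0)\{b} → ∅
Run σ = ⟨bc⟩ on P: start {p0}
  after b @ step 1: {p0, p1}
  after c @ step 2: {p2}
  ✓ P
Run σ = ⟨bc⟩ on Q: start {q0}
  after b @ step 1: {q0, q1}
  after c @ step 2: ∅  — Q cannot continue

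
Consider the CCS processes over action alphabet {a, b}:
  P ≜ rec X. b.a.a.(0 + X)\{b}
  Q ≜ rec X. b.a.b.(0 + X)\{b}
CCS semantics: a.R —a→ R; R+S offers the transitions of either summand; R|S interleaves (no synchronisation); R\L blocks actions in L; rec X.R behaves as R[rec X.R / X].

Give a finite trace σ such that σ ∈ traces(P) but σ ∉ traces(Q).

baa

P's transition system — 4 states:
  m0 = rec X. b.a.a.(0 + X)\{b} has moves -b-> m1
  m1 = a.a.(0 + (rec X. b.a.a.(0 + X)\{b}))\{b} has moves -a-> m2
  m2 = a.(0 + (rec X. b.a.a.(0 + X)\{b}))\{b} has moves -a-> m3
  m3 = (0 + (rec X. b.a.a.(0 + X)\{b}))\{b} has moves stopped
Q's transition system — 4 states:
  n0 = rec X. b.a.b.(0 + X)\{b} has moves -b-> n1
  n1 = a.b.(0 + (rec X. b.a.b.(0 + X)\{b}))\{b} has moves -a-> n2
  n2 = b.(0 + (rec X. b.a.b.(0 + X)\{b}))\{b} has moves -b-> n3
  n3 = (0 + (rec X. b.a.b.(0 + X)\{b}))\{b} has moves stopped
Executing baa from P (initial set {m0}):
  [1] b ⇒ {m1}
  [2] a ⇒ {m2}
  [3] a ⇒ {m3}
  ✓ P
Executing baa from Q (initial set {n0}):
  [1] b ⇒ {n1}
  [2] a ⇒ {n2}
  [3] a ⇒ no successor for Q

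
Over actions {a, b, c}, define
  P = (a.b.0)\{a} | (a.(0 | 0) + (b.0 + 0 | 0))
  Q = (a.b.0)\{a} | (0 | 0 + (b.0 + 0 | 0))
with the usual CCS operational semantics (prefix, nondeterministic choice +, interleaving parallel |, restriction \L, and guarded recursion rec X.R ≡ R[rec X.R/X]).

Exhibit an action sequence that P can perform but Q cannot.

LTS(P): 3 reachable states
  u0 = (a.b.0)\{a} | (a.(0 | 0) + (b.0 + 0 | 0)) | ··a··> u1, ··b··> u2
  u1 = (a.b.0)\{a} | (0 | 0) | deadlocked
  u2 = (a.b.0)\{a} | 0 | deadlocked
LTS(Q): 2 reachable states
  v0 = (a.b.0)\{a} | (0 | 0 + (b.0 + 0 | 0)) | ··b··> v1
  v1 = (a.b.0)\{a} | 0 | deadlocked
Executing a from P (initial set {u0}):
  step 1 (a): {u1}
  ✓ P
Executing a from Q (initial set {v0}):
  step 1 (a): ∅ (Q stuck)

a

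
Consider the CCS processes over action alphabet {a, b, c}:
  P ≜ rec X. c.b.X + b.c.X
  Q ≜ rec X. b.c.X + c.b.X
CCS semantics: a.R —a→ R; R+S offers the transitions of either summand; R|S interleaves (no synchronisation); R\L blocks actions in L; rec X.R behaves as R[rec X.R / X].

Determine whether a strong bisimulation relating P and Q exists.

P's transition system — 3 states:
  p0 = rec X. c.b.X + b.c.X ⊢ —b→ p1, —c→ p2
  p1 = c.(rec X. c.b.X + b.c.X) ⊢ —c→ p0
  p2 = b.(rec X. c.b.X + b.c.X) ⊢ —b→ p0
Q's transition system — 3 states:
  q0 = rec X. b.c.X + c.b.X ⊢ —b→ q1, —c→ q2
  q1 = c.(rec X. b.c.X + c.b.X) ⊢ —c→ q0
  q2 = b.(rec X. b.c.X + c.b.X) ⊢ —b→ q0
Bisimilarity quotient blocks:
  B0 = {p0, q0}
  B1 = {p1, q1}
  B2 = {p2, q2}
p0 ∈ B0, q0 ∈ B0 → same block

YES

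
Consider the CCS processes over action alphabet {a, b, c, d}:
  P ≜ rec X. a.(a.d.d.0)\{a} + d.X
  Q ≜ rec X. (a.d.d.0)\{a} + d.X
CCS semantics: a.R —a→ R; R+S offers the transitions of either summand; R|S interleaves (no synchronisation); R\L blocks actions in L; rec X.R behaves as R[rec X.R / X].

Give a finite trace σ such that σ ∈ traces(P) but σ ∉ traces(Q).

a

LTS(P): 2 reachable states
  m0 = rec X. a.(a.d.d.0)\{a} + d.X :: —a→ m1, —d→ m0
  m1 = (a.d.d.0)\{a} :: stopped
LTS(Q): 1 reachable states
  n0 = rec X. (a.d.d.0)\{a} + d.X :: —d→ n0
Executing a from P (initial set {m0}):
  after a @ step 1: {m1}
  — P admits the full trace.
Executing a from Q (initial set {n0}):
  after a @ step 1: ∅ (Q stuck)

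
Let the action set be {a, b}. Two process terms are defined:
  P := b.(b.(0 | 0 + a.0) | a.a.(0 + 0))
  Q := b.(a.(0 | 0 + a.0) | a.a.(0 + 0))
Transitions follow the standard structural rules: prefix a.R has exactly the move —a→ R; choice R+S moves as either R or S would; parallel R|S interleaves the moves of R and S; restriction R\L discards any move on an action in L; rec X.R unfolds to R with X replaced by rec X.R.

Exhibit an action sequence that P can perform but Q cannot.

bb

P's transition system — 10 states:
  m0 = b.(b.(0 | 0 + a.0) | a.a.(0 + 0)) | —b→ m1
  m1 = b.(0 | 0 + a.0) | a.a.(0 + 0) | —a→ m2, —b→ m3
  m2 = b.(0 | 0 + a.0) | a.(0 + 0) | —a→ m4, —b→ m5
  m3 = (0 | 0 + a.0) | a.a.(0 + 0) | —a→ m5, —a→ m6
  m4 = b.(0 | 0 + a.0) | (0 + 0) | —b→ m7
  m5 = (0 | 0 + a.0) | a.(0 + 0) | —a→ m7, —a→ m8
  m6 = 0 | a.a.(0 + 0) | —a→ m8
  m7 = (0 | 0 + a.0) | (0 + 0) | —a→ m9
  m8 = 0 | a.(0 + 0) | —a→ m9
  m9 = 0 | (0 + 0) | deadlocked
Q's transition system — 10 states:
  n0 = b.(a.(0 | 0 + a.0) | a.a.(0 + 0)) | —b→ n1
  n1 = a.(0 | 0 + a.0) | a.a.(0 + 0) | —a→ n2, —a→ n3
  n2 = (0 | 0 + a.0) | a.a.(0 + 0) | —a→ n4, —a→ n5
  n3 = a.(0 | 0 + a.0) | a.(0 + 0) | —a→ n4, —a→ n6
  n4 = (0 | 0 + a.0) | a.(0 + 0) | —a→ n7, —a→ n8
  n5 = 0 | a.a.(0 + 0) | —a→ n8
  n6 = a.(0 | 0 + a.0) | (0 + 0) | —a→ n7
  n7 = (0 | 0 + a.0) | (0 + 0) | —a→ n9
  n8 = 0 | a.(0 + 0) | —a→ n9
  n9 = 0 | (0 + 0) | deadlocked
Run σ = ⟨bb⟩ on P: start {m0}
  step 1 (b): {m1}
  step 2 (b): {m3}
  — P admits the full trace.
Run σ = ⟨bb⟩ on Q: start {n0}
  step 1 (b): {n1}
  step 2 (b): no successor for Q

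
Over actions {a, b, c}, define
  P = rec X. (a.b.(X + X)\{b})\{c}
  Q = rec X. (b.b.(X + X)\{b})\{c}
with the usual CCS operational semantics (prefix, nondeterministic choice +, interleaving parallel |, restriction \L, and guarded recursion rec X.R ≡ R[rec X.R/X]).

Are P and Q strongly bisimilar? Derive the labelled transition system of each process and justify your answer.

LTS(P): 4 reachable states
  u0 = rec X. (a.b.(X + X)\{b})\{c} :: —a→ u1
  u1 = (b.((rec X. (a.b.(X + X)\{b})\{c}) + (rec X. (a.b.(X + X)\{b})\{c}))\{b})\{c} :: —b→ u2
  u2 = ((rec X. (a.b.(X + X)\{b})\{c}) + (rec X. (a.b.(X + X)\{b})\{c}))\{b}\{c} :: —a→ u3
  u3 = (b.((rec X. (a.b.(X + X)\{b})\{c}) + (rec X. (a.b.(X + X)\{b})\{c}))\{b})\{c}\{b}\{c} :: ·
LTS(Q): 3 reachable states
  v0 = rec X. (b.b.(X + X)\{b})\{c} :: —b→ v1
  v1 = (b.((rec X. (b.b.(X + X)\{b})\{c}) + (rec X. (b.b.(X + X)\{b})\{c}))\{b})\{c} :: —b→ v2
  v2 = ((rec X. (b.b.(X + X)\{b})\{c}) + (rec X. (b.b.(X + X)\{b})\{c}))\{b}\{c} :: ·
Coarsest stable partition (strong bisimilarity classes):
  B0 = {u0}
  B1 = {u1}
  B2 = {u2}
  B3 = {u3, v2}
  B4 = {v0}
  B5 = {v1}
u0 ∈ B0, v0 ∈ B4 → different blocks

NO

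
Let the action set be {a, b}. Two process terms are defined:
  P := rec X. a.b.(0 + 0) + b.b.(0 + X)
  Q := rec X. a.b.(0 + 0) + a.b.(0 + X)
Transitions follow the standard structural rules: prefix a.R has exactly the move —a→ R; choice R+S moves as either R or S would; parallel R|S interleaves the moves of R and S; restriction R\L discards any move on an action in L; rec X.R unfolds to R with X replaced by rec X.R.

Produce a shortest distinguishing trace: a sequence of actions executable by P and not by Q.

P's transition system — 5 states:
  s0 = rec X. a.b.(0 + 0) + b.b.(0 + X) → -a-> s1, -b-> s2
  s1 = b.(0 + 0) → -b-> s3
  s2 = b.(0 + (rec X. a.b.(0 + 0) + b.b.(0 + X))) → -b-> s4
  s3 = 0 + 0 → (no moves)
  s4 = 0 + (rec X. a.b.(0 + 0) + b.b.(0 + X)) → -a-> s1, -b-> s2
Q's transition system — 5 states:
  t0 = rec X. a.b.(0 + 0) + a.b.(0 + X) → -a-> t1, -a-> t2
  t1 = b.(0 + (rec X. a.b.(0 + 0) + a.b.(0 + X))) → -b-> t3
  t2 = b.(0 + 0) → -b-> t4
  t3 = 0 + (rec X. a.b.(0 + 0) + a.b.(0 + X)) → -a-> t1, -a-> t2
  t4 = 0 + 0 → (no moves)
Run σ = ⟨b⟩ on P: start {s0}
  after b @ step 1: {s2}
  ✓ P
Run σ = ⟨b⟩ on Q: start {t0}
  after b @ step 1: ∅ (Q stuck)

b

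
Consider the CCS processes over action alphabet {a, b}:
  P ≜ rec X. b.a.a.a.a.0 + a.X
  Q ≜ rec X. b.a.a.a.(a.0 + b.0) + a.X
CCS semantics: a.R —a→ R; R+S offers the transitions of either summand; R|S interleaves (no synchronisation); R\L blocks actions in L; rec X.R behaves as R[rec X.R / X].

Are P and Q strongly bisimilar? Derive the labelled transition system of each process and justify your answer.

LTS(P): 6 reachable states
  s0 = rec X. b.a.a.a.a.0 + a.X ⊢ ··a··> s0, ··b··> s1
  s1 = a.a.a.a.0 ⊢ ··a··> s2
  s2 = a.a.a.0 ⊢ ··a··> s3
  s3 = a.a.0 ⊢ ··a··> s4
  s4 = a.0 ⊢ ··a··> s5
  s5 = 0 ⊢ ·
LTS(Q): 6 reachable states
  t0 = rec X. b.a.a.a.(a.0 + b.0) + a.X ⊢ ··a··> t0, ··b··> t1
  t1 = a.a.a.(a.0 + b.0) ⊢ ··a··> t2
  t2 = a.a.(a.0 + b.0) ⊢ ··a··> t3
  t3 = a.(a.0 + b.0) ⊢ ··a··> t4
  t4 = a.0 + b.0 ⊢ ··a··> t5, ··b··> t5
  t5 = 0 ⊢ ·
Partition-refinement fixed point:
  B0 = {s0}
  B1 = {s1}
  B2 = {s2}
  B3 = {s3}
  B4 = {s4}
  B5 = {s5, t5}
  B6 = {t0}
  B7 = {t1}
  B8 = {t2}
  B9 = {t3}
  B10 = {t4}
s0 ∈ B0, t0 ∈ B6 → different blocks

P ≁ Q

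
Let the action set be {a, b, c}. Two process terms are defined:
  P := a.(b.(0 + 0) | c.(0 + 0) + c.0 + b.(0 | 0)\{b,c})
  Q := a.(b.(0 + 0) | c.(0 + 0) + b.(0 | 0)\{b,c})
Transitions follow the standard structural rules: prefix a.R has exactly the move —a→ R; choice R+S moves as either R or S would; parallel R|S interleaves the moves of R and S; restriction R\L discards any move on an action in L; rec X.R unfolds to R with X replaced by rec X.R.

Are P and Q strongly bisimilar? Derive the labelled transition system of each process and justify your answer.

P's transition system — 7 states:
  u0 = a.(b.(0 + 0) | c.(0 + 0) + c.0 + b.(0 | 0)\{b,c}) has moves =a=> u1
  u1 = b.(0 + 0) | c.(0 + 0) + c.0 + b.(0 | 0)\{b,c} has moves =b=> u2, =b=> u3, =c=> u4, =c=> u5
  u2 = (0 + 0) | c.(0 + 0) has moves =c=> u6
  u3 = (0 | 0)\{b,c} has moves deadlocked
  u4 = 0 has moves deadlocked
  u5 = b.(0 + 0) | (0 + 0) has moves =b=> u6
  u6 = (0 + 0) | (0 + 0) has moves deadlocked
Q's transition system — 6 states:
  v0 = a.(b.(0 + 0) | c.(0 + 0) + b.(0 | 0)\{b,c}) has moves =a=> v1
  v1 = b.(0 + 0) | c.(0 + 0) + b.(0 | 0)\{b,c} has moves =b=> v2, =b=> v3, =c=> v4
  v2 = (0 + 0) | c.(0 + 0) has moves =c=> v5
  v3 = (0 | 0)\{b,c} has moves deadlocked
  v4 = b.(0 + 0) | (0 + 0) has moves =b=> v5
  v5 = (0 + 0) | (0 + 0) has moves deadlocked
Coarsest stable partition (strong bisimilarity classes):
  B0 = {u0}
  B1 = {u1}
  B2 = {u5, v4}
  B3 = {u3, u4, u6, v3, v5}
  B4 = {u2, v2}
  B5 = {v0}
  B6 = {v1}
u0 ∈ B0, v0 ∈ B5 → different blocks

P ≁ Q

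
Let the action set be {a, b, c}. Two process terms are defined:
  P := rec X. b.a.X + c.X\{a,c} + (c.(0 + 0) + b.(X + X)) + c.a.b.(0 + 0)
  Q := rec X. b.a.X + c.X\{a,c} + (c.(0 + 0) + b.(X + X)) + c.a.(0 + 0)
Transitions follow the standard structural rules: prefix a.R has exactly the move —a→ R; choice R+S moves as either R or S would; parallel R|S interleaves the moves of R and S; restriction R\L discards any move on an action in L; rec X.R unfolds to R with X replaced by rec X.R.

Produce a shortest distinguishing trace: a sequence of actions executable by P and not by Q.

P's transition system — 9 states:
  u0 = rec X. b.a.X + c.X\{a,c} + (c.(0 + 0) + b.(X + X)) + c.a.b.(0 + 0) → —b→ u1, —b→ u2, —c→ u3, —c→ u4, —c→ u5
  u1 = (rec X. b.a.X + c.X\{a,c} + (c.(0 + 0) + b.(X + X)) + c.a.b.(0 + 0)) + (rec X. b.a.X + c.X\{a,c} + (c.(0 + 0) + b.(X + X)) + c.a.b.(0 + 0)) → —b→ u1, —b→ u2, —c→ u3, —c→ u4, —c→ u5
  u2 = a.(rec X. b.a.X + c.X\{a,c} + (c.(0 + 0) + b.(X + X)) + c.a.b.(0 + 0)) → —a→ u0
  u3 = (rec X. b.a.X + c.X\{a,c} + (c.(0 + 0) + b.(X + X)) + c.a.b.(0 + 0))\{a,c} → —b→ u6, —b→ u7
  u4 = 0 + 0 → ∅
  u5 = a.b.(0 + 0) → —a→ u8
  u6 = ((rec X. b.a.X + c.X\{a,c} + (c.(0 + 0) + b.(X + X)) + c.a.b.(0 + 0)) + (rec X. b.a.X + c.X\{a,c} + (c.(0 + 0) + b.(X + X)) + c.a.b.(0 + 0)))\{a,c} → —b→ u6, —b→ u7
  u7 = (a.(rec X. b.a.X + c.X\{a,c} + (c.(0 + 0) + b.(X + X)) + c.a.b.(0 + 0)))\{a,c} → ∅
  u8 = b.(0 + 0) → —b→ u4
Q's transition system — 8 states:
  v0 = rec X. b.a.X + c.X\{a,c} + (c.(0 + 0) + b.(X + X)) + c.a.(0 + 0) → —b→ v1, —b→ v2, —c→ v3, —c→ v4, —c→ v5
  v1 = (rec X. b.a.X + c.X\{a,c} + (c.(0 + 0) + b.(X + X)) + c.a.(0 + 0)) + (rec X. b.a.X + c.X\{a,c} + (c.(0 + 0) + b.(X + X)) + c.a.(0 + 0)) → —b→ v1, —b→ v2, —c→ v3, —c→ v4, —c→ v5
  v2 = a.(rec X. b.a.X + c.X\{a,c} + (c.(0 + 0) + b.(X + X)) + c.a.(0 + 0)) → —a→ v0
  v3 = (rec X. b.a.X + c.X\{a,c} + (c.(0 + 0) + b.(X + X)) + c.a.(0 + 0))\{a,c} → —b→ v6, —b→ v7
  v4 = 0 + 0 → ∅
  v5 = a.(0 + 0) → —a→ v4
  v6 = ((rec X. b.a.X + c.X\{a,c} + (c.(0 + 0) + b.(X + X)) + c.a.(0 + 0)) + (rec X. b.a.X + c.X\{a,c} + (c.(0 + 0) + b.(X + X)) + c.a.(0 + 0)))\{a,c} → —b→ v6, —b→ v7
  v7 = (a.(rec X. b.a.X + c.X\{a,c} + (c.(0 + 0) + b.(X + X)) + c.a.(0 + 0)))\{a,c} → ∅
Run σ = ⟨cab⟩ on P: start {u0}
  [1] c ⇒ {u3, u4, u5}
  [2] a ⇒ {u8}
  [3] b ⇒ {u4}
  P completes σ.
Run σ = ⟨cab⟩ on Q: start {v0}
  [1] c ⇒ {v3, v4, v5}
  [2] a ⇒ {v4}
  [3] b ⇒ no successor for Q

cab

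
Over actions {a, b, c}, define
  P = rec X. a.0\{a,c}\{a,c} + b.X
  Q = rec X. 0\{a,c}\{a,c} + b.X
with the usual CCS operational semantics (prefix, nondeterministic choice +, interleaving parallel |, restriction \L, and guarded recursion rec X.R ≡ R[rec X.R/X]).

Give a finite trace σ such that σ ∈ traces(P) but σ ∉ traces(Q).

a

Reachable graph of P (2 states):
  p0 = rec X. a.0\{a,c}\{a,c} + b.X :: --a--▸ p1, --b--▸ p0
  p1 = 0\{a,c}\{a,c} :: (no moves)
Reachable graph of Q (1 states):
  q0 = rec X. 0\{a,c}\{a,c} + b.X :: --b--▸ q0
Run σ = ⟨a⟩ on P: start {p0}
  step 1 (a): {p1}
  P completes σ.
Run σ = ⟨a⟩ on Q: start {q0}
  step 1 (a): no successor for Q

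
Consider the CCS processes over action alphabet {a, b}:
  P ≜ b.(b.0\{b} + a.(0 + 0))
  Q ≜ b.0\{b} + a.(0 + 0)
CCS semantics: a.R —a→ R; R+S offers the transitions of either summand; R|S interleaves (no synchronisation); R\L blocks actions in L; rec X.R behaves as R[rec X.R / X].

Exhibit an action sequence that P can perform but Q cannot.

Reachable graph of P (4 states):
  m0 = b.(b.0\{b} + a.(0 + 0)) → =b=> m1
  m1 = b.0\{b} + a.(0 + 0) → =a=> m2, =b=> m3
  m2 = 0 + 0 → deadlocked
  m3 = 0\{b} → deadlocked
Reachable graph of Q (3 states):
  n0 = b.0\{b} + a.(0 + 0) → =a=> n1, =b=> n2
  n1 = 0 + 0 → deadlocked
  n2 = 0\{b} → deadlocked
Run σ = ⟨ba⟩ on P: start {m0}
  step 1 (b): {m1}
  step 2 (a): {m2}
  — P admits the full trace.
Run σ = ⟨ba⟩ on Q: start {n0}
  step 1 (b): {n2}
  step 2 (a): no successor for Q

ba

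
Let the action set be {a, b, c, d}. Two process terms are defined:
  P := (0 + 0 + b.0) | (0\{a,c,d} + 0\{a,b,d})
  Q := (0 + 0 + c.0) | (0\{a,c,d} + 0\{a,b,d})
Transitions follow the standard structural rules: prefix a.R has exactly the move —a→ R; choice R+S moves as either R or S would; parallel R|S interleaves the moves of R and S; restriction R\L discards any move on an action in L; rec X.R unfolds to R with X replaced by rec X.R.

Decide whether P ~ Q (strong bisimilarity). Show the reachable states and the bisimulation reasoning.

P ≁ Q

P's transition system — 2 states:
  m0 = (0 + 0 + b.0) | (0\{a,c,d} + 0\{a,b,d}) ⊢ --b--▸ m1
  m1 = 0 | (0\{a,c,d} + 0\{a,b,d}) ⊢ (no moves)
Q's transition system — 2 states:
  n0 = (0 + 0 + c.0) | (0\{a,c,d} + 0\{a,b,d}) ⊢ --c--▸ n1
  n1 = 0 | (0\{a,c,d} + 0\{a,b,d}) ⊢ (no moves)
Coarsest stable partition (strong bisimilarity classes):
  B0 = {m0}
  B1 = {m1, n1}
  B2 = {n0}
m0 ∈ B0, n0 ∈ B2 → different blocks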